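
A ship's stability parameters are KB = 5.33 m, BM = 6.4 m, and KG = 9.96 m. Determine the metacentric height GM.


Formula: GM = KB + BM - KG
Step 1 — KM = KB + BM = 5.33 + 6.4 = 11.73 m
Step 2 — GM = KM - KG = 11.73 - 9.96 = 1.77 m

1.77 m


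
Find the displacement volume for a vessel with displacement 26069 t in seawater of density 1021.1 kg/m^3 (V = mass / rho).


Formula: V = mass / rho
Step 1 — convert tonnes to kg: 26069 t * 1000 = 26069000 kg
Step 2 — V = 26069000 / 1021.1 ≈ 25530 m^3 (5 s.f.)

25530 m^3


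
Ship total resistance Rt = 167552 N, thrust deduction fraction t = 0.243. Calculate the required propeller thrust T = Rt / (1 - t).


Formula: T = Rt / (1 - t)
Step 1 — (1 - t) = 1 - 0.243 = 0.757
Step 2 — T = 167552 / 0.757 ≈ 221340 N (5 s.f.)

221340 N


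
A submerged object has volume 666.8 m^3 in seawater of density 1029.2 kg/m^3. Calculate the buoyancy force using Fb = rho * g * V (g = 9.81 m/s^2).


Formula: Fb = rho * g * V
Substituting: Fb = 1029.2 * 9.81 * 666.8
Intermediate: 1029.2 * 9.81 = 10096.452
Result: Fb = 10096.452 * 666.8 ≈ 6732300 N (5 s.f.)

6732300 N


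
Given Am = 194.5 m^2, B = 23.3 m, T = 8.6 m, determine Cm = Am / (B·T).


Formula: Cm = Am / (B * T)
Step 1 — B * T = 23.3 * 8.6 = 200.38 m^2
Step 2 — Cm = 194.5 / 200.38 ≈ 0.97066 (5 s.f.)

0.97066


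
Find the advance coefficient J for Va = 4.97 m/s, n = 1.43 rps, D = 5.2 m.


Formula: J = Va / (n * D)
Step 1 — n * D = 1.43 * 5.2 = 7.436
Step 2 — J = 4.97 / 7.436 ≈ 0.66837 (5 s.f.)

0.66837


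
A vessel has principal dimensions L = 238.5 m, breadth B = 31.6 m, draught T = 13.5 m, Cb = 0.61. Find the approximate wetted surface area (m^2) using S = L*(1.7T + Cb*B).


Formula: S = 1.7*L*T + V/T with V = Cb*L*B*T, i.e. S = L * (1.7*T + Cb*B)
Step 1 — 1.7*T = 1.7 * 13.5 = 22.95 m
Step 2 — Cb*B = 0.61 * 31.6 = 19.276 m
Step 3 — 1.7*T + Cb*B = 22.95 + 19.276 = 42.226 m
Step 4 — S = 238.5 * 42.226 ≈ 10071 m^2 (5 s.f.)

10071 m^2


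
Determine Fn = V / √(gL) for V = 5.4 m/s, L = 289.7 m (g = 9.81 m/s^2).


Formula: Fn = V / sqrt(g * L)
Step 1 — g * L = 9.81 * 289.7 = 2841.957
Step 2 — sqrt(g * L) = sqrt(2841.957) = 53.310008
Step 3 — Fn = 5.4 / 53.310008 ≈ 0.10129 (5 s.f.)

0.10129


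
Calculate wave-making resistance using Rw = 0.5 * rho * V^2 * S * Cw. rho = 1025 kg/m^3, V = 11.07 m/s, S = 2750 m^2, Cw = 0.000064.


Formula: Rw = 0.5 * rho * V^2 * S * Cw
Step 1 — V^2 = 11.07^2 = 122.5449
Step 2 — 0.5 * rho * V^2 = 0.5 * 1025 * 122.5449 = 62804.26125
Step 3 — Rw = 62804.26125 * 2750 * 0.000064 ≈ 11054 N (5 s.f.)

11054 N


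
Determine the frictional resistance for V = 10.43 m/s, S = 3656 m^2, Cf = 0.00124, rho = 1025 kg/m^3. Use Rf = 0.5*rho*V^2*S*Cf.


Formula: Rf = 0.5 * rho * V^2 * S * Cf
Step 1 — V^2 = 10.43^2 = 108.7849
Step 2 — 0.5 * rho * V^2 = 0.5 * 1025 * 108.7849 = 55752.26125
Step 3 — Rf = 55752.26125 * 3656 * 0.00124 ≈ 252750 N (5 s.f.)

252750 N


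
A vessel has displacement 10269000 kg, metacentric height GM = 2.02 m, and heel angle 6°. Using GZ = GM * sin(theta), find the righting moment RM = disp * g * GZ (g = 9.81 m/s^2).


Formula: GZ = GM * sin(theta); RM = disp * g * GZ
Step 1 — GZ = 2.02 * sin(6°) = 2.02 * 0.104528 = 0.211147 m
Step 2 — RM = 10269000 * 9.81 * 0.211147 ≈ 21271000 N·m (5 s.f.)

21271000 N·m


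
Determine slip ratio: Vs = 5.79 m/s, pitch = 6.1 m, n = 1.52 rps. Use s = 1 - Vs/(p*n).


Formula: s = 1 - Vs / (p * n)
Step 1 — p * n = 6.1 * 1.52 = 9.272
Step 2 — Vs / (p*n) = 5.79 / 9.272 = 0.624461 (6 d.p.)
Step 3 — s = 1 - 0.624461 = 0.375539

0.375539


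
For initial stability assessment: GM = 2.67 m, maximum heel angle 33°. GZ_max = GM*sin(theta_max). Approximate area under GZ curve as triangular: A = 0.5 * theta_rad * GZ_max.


Formula: GZ_max = GM * sin(theta); Area = 0.5 * theta_rad * GZ_max
Step 1 — GZ_max = 2.67 * sin(33°) = 2.67 * 0.544639 = 1.454186 m
Step 2 — theta_rad = 33 * pi/180 = 0.575959 rad
Step 3 — Area = 0.5 * 0.575959 * 1.454186 ≈ 0.41878 m·rad (5 s.f.)

0.41878 m·rad


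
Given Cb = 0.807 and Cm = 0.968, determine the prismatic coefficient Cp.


Formula: Cp = Cb / Cm
Substituting: Cp = 0.807 / 0.968
Result: Cp ≈ 0.83368 (5 s.f.)

0.83368


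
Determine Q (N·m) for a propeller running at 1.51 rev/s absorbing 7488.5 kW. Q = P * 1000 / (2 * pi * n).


Formula: Q = P_W / (2 * pi * n)
Step 1 — P_W = 7488.5 kW * 1000 = 7488500.0 W
Step 2 — 2 * pi * n = 2 * pi * 1.51 = 9.48761
Step 3 — Q = 7488500.0 / 9.48761 ≈ 789290 N·m (5 s.f.)

789290 N·m


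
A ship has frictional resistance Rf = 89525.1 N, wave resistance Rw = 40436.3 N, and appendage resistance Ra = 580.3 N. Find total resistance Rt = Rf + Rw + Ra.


Formula: Rt = Rf + Rw + Ra
Substituting: Rt = 89525.1 + 40436.3 + 580.3
Result: Rt = 130541.7 N

130541.7 N


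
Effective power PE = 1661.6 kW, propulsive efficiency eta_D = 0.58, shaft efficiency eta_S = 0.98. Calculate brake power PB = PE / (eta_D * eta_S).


Formula: PB = PE / (eta_D * eta_S)
Step 1 — combined efficiency = eta_D * eta_S = 0.58 * 0.98 = 0.5684
Step 2 — PB = 1661.6 / 0.5684 ≈ 2923.3 kW (5 s.f.)

2923.3 kW


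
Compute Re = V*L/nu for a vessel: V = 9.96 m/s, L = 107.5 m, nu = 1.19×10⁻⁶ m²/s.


Formula: Re = V * L / nu
Step 1 — V * L = 9.96 * 107.5 = 1070.7 m^2/s
Step 2 — Re = 1070.7 / 1.19e-6 = 9.00e+08

9.00e+08


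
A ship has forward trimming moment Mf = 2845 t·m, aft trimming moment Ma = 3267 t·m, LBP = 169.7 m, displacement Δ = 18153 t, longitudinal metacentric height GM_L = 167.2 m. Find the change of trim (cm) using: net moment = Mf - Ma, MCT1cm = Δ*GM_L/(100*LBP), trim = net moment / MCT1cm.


Formula: net trimming moment = Mf - Ma; MCT1cm = Δ*GM_L/(100*LBP); trim = net moment / MCT1cm
Step 1 — net trimming moment = 2845 - 3267 = -422 t·m
Step 2 — MCT1cm = 18153 * 167.2 / (100 * 169.7) = 178.8557 t·m/cm
Step 3 — trim = -422 / 178.8557 ≈ -2.3594 cm (5 s.f.)

-2.3594 cm


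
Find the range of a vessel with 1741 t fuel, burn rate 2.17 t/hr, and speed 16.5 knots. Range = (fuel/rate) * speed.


Formula: endurance = fuel / rate; range = endurance * speed
Step 1 — endurance = 1741 / 2.17 = 802.3041 hours
Step 2 — range = 802.3041 * 16.5 ≈ 13238 nautical miles (5 s.f.)

13238 NM


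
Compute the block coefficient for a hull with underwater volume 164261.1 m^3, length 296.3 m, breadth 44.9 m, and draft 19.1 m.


Formula: Cb = V / (L * B * T)
Step 1 — L * B * T = 296.3 * 44.9 * 19.1 = 254103.917 m^3
Step 2 — Cb = 164261.1 / 254103.917 ≈ 0.64643 (5 s.f.)

0.64643


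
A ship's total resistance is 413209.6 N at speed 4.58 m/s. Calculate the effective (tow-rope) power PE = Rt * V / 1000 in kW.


Formula: PE = Rt * V / 1000 (kW)
Step 1 — PE (W) = 413209.6 * 4.58 = 1892499.968 W
Step 2 — PE (kW) = 1892499.968 / 1000 ≈ 1892.5 kW (5 s.f.)

1892.5 kW


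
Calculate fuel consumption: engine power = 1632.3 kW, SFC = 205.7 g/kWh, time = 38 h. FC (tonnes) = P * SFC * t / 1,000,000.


Formula: FC (tonnes) = P * SFC * t / 1,000,000
Step 1 — P * SFC * t = 1632.3 * 205.7 * 38 = 12759036.18 g
Step 2 — FC (tonnes) = 12759036.18 / 1,000,000 ≈ 12.759 tonnes (5 s.f.)

12.759 tonnes


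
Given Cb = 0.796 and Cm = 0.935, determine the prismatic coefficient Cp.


Formula: Cp = Cb / Cm
Substituting: Cp = 0.796 / 0.935
Result: Cp ≈ 0.85134 (5 s.f.)

0.85134


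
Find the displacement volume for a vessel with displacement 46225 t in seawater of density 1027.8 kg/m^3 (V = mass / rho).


Formula: V = mass / rho
Step 1 — convert tonnes to kg: 46225 t * 1000 = 46225000 kg
Step 2 — V = 46225000 / 1027.8 ≈ 44975 m^3 (5 s.f.)

44975 m^3


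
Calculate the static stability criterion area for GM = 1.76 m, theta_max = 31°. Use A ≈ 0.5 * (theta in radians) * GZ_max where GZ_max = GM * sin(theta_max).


Formula: GZ_max = GM * sin(theta); Area = 0.5 * theta_rad * GZ_max
Step 1 — GZ_max = 1.76 * sin(31°) = 1.76 * 0.515038 = 0.906467 m
Step 2 — theta_rad = 31 * pi/180 = 0.541052 rad
Step 3 — Area = 0.5 * 0.541052 * 0.906467 ≈ 0.24522 m·rad (5 s.f.)

0.24522 m·rad


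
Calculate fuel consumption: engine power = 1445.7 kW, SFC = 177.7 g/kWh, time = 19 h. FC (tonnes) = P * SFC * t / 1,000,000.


Formula: FC (tonnes) = P * SFC * t / 1,000,000
Step 1 — P * SFC * t = 1445.7 * 177.7 * 19 = 4881116.91 g
Step 2 — FC (tonnes) = 4881116.91 / 1,000,000 ≈ 4.8811 tonnes (5 s.f.)

4.8811 tonnes


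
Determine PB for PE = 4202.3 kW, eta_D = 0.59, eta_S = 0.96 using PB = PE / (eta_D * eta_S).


Formula: PB = PE / (eta_D * eta_S)
Step 1 — combined efficiency = eta_D * eta_S = 0.59 * 0.96 = 0.5664
Step 2 — PB = 4202.3 / 0.5664 ≈ 7419.3 kW (5 s.f.)

7419.3 kW


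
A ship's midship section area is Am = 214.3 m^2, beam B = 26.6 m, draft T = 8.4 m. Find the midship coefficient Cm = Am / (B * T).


Formula: Cm = Am / (B * T)
Step 1 — B * T = 26.6 * 8.4 = 223.44 m^2
Step 2 — Cm = 214.3 / 223.44 ≈ 0.95909 (5 s.f.)

0.95909


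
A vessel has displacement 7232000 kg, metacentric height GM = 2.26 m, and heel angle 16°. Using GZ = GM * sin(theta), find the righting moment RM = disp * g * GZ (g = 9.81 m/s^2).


Formula: GZ = GM * sin(theta); RM = disp * g * GZ
Step 1 — GZ = 2.26 * sin(16°) = 2.26 * 0.275637 = 0.62294 m
Step 2 — RM = 7232000 * 9.81 * 0.62294 ≈ 44195000 N·m (5 s.f.)

44195000 N·m


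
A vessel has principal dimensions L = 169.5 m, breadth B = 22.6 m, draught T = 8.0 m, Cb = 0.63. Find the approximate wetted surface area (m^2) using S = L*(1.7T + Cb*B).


Formula: S = 1.7*L*T + V/T with V = Cb*L*B*T, i.e. S = L * (1.7*T + Cb*B)
Step 1 — 1.7*T = 1.7 * 8.0 = 13.6 m
Step 2 — Cb*B = 0.63 * 22.6 = 14.238 m
Step 3 — 1.7*T + Cb*B = 13.6 + 14.238 = 27.838 m
Step 4 — S = 169.5 * 27.838 ≈ 4718.5 m^2 (5 s.f.)

4718.5 m^2


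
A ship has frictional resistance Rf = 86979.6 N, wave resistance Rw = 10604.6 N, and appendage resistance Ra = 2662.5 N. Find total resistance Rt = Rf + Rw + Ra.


Formula: Rt = Rf + Rw + Ra
Substituting: Rt = 86979.6 + 10604.6 + 2662.5
Result: Rt = 100246.7 N

100246.7 N


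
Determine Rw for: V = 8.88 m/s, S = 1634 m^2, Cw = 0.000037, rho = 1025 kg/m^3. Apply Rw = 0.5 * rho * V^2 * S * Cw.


Formula: Rw = 0.5 * rho * V^2 * S * Cw
Step 1 — V^2 = 8.88^2 = 78.8544
Step 2 — 0.5 * rho * V^2 = 0.5 * 1025 * 78.8544 = 40412.88
Step 3 — Rw = 40412.88 * 1634 * 0.000037 ≈ 2443.3 N (5 s.f.)

2443.3 N


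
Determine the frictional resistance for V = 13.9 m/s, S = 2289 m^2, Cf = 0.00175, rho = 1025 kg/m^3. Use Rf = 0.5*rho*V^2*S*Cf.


Formula: Rf = 0.5 * rho * V^2 * S * Cf
Step 1 — V^2 = 13.9^2 = 193.21
Step 2 — 0.5 * rho * V^2 = 0.5 * 1025 * 193.21 = 99020.125
Step 3 — Rf = 99020.125 * 2289 * 0.00175 ≈ 396650 N (5 s.f.)

396650 N


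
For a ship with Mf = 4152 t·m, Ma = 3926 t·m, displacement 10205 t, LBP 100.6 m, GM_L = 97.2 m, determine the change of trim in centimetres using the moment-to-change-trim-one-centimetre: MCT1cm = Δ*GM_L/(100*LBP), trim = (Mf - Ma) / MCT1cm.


Formula: net trimming moment = Mf - Ma; MCT1cm = Δ*GM_L/(100*LBP); trim = net moment / MCT1cm
Step 1 — net trimming moment = 4152 - 3926 = 226 t·m
Step 2 — MCT1cm = 10205 * 97.2 / (100 * 100.6) = 98.601 t·m/cm
Step 3 — trim = 226 / 98.601 ≈ 2.2921 cm (5 s.f.)

2.2921 cm


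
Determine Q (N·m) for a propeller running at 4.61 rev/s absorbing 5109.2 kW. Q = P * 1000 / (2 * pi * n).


Formula: Q = P_W / (2 * pi * n)
Step 1 — P_W = 5109.2 kW * 1000 = 5109200.0 W
Step 2 — 2 * pi * n = 2 * pi * 4.61 = 28.965484
Step 3 — Q = 5109200.0 / 28.965484 ≈ 176390 N·m (5 s.f.)

176390 N·m


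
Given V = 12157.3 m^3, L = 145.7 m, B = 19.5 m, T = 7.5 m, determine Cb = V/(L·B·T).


Formula: Cb = V / (L * B * T)
Step 1 — L * B * T = 145.7 * 19.5 * 7.5 = 21308.625 m^3
Step 2 — Cb = 12157.3 / 21308.625 ≈ 0.57053 (5 s.f.)

0.57053


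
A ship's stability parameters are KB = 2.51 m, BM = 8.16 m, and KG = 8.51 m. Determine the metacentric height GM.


Formula: GM = KB + BM - KG
Step 1 — KM = KB + BM = 2.51 + 8.16 = 10.67 m
Step 2 — GM = KM - KG = 10.67 - 8.51 = 2.16 m

2.16 m


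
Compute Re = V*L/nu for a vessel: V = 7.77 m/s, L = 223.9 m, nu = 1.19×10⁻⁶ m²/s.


Formula: Re = V * L / nu
Step 1 — V * L = 7.77 * 223.9 = 1739.703 m^2/s
Step 2 — Re = 1739.703 / 1.19e-6 = 1.46e+09

1.46e+09


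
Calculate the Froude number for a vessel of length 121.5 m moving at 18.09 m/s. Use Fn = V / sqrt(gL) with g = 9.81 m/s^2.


Formula: Fn = V / sqrt(g * L)
Step 1 — g * L = 9.81 * 121.5 = 1191.915
Step 2 — sqrt(g * L) = sqrt(1191.915) = 34.524122
Step 3 — Fn = 18.09 / 34.524122 ≈ 0.52398 (5 s.f.)

0.52398


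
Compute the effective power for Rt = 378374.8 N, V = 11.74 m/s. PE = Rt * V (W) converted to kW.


Formula: PE = Rt * V / 1000 (kW)
Step 1 — PE (W) = 378374.8 * 11.74 = 4442120.152 W
Step 2 — PE (kW) = 4442120.152 / 1000 ≈ 4442.1 kW (5 s.f.)

4442.1 kW


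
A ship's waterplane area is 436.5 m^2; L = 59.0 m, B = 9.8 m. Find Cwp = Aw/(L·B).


Formula: Cwp = Aw / (L * B)
Step 1 — L * B = 59.0 * 9.8 = 578.2 m^2
Step 2 — Cwp = 436.5 / 578.2 ≈ 0.75493 (5 s.f.)

0.75493


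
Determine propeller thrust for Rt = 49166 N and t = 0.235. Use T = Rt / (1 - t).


Formula: T = Rt / (1 - t)
Step 1 — (1 - t) = 1 - 0.235 = 0.765
Step 2 — T = 49166 / 0.765 ≈ 64269 N (5 s.f.)

64269 N


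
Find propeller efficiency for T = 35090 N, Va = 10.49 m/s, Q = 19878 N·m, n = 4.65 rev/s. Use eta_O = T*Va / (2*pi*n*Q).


Formula: eta = T * Va / (2 * pi * n * Q)
Step 1 — numerator = T * Va = 35090 * 10.49 = 368094.1
Step 2 — 2 * pi * n = 2 * pi * 4.65 = 29.216812
Step 3 — denominator = 29.216812 * 19878 = 580771.79
Step 4 — eta = 368094.1 / 580771.79 ≈ 0.63380 (5 s.f.)

0.63380


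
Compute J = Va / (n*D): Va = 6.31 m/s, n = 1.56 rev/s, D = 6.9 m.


Formula: J = Va / (n * D)
Step 1 — n * D = 1.56 * 6.9 = 10.764
Step 2 — J = 6.31 / 10.764 ≈ 0.58621 (5 s.f.)

0.58621


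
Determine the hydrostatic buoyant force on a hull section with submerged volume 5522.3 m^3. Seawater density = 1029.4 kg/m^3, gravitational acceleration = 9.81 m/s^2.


Formula: Fb = rho * g * V
Substituting: Fb = 1029.4 * 9.81 * 5522.3
Intermediate: 1029.4 * 9.81 = 10098.414
Result: Fb = 10098.414 * 5522.3 ≈ 55766000 N (5 s.f.)

55766000 N


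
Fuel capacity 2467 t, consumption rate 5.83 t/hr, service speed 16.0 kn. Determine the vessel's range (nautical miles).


Formula: endurance = fuel / rate; range = endurance * speed
Step 1 — endurance = 2467 / 5.83 = 423.1561 hours
Step 2 — range = 423.1561 * 16.0 ≈ 6770.5 nautical miles (5 s.f.)

6770.5 NM


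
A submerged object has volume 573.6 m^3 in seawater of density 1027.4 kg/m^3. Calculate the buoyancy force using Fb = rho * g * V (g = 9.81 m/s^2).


Formula: Fb = rho * g * V
Substituting: Fb = 1027.4 * 9.81 * 573.6
Intermediate: 1027.4 * 9.81 = 10078.794
Result: Fb = 10078.794 * 573.6 ≈ 5781200 N (5 s.f.)

5781200 N


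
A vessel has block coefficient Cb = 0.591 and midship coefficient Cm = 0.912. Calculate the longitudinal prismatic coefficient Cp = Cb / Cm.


Formula: Cp = Cb / Cm
Substituting: Cp = 0.591 / 0.912
Result: Cp ≈ 0.64803 (5 s.f.)

0.64803


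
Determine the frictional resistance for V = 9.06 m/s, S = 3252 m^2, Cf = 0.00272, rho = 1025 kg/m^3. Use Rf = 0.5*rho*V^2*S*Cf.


Formula: Rf = 0.5 * rho * V^2 * S * Cf
Step 1 — V^2 = 9.06^2 = 82.0836
Step 2 — 0.5 * rho * V^2 = 0.5 * 1025 * 82.0836 = 42067.845
Step 3 — Rf = 42067.845 * 3252 * 0.00272 ≈ 372110 N (5 s.f.)

372110 N


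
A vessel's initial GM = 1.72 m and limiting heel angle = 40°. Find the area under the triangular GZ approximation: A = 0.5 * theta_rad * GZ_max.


Formula: GZ_max = GM * sin(theta); Area = 0.5 * theta_rad * GZ_max
Step 1 — GZ_max = 1.72 * sin(40°) = 1.72 * 0.642788 = 1.105595 m
Step 2 — theta_rad = 40 * pi/180 = 0.698132 rad
Step 3 — Area = 0.5 * 0.698132 * 1.105595 ≈ 0.38593 m·rad (5 s.f.)

0.38593 m·rad


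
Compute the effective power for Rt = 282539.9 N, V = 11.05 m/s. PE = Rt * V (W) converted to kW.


Formula: PE = Rt * V / 1000 (kW)
Step 1 — PE (W) = 282539.9 * 11.05 = 3122065.895 W
Step 2 — PE (kW) = 3122065.895 / 1000 ≈ 3122.1 kW (5 s.f.)

3122.1 kW


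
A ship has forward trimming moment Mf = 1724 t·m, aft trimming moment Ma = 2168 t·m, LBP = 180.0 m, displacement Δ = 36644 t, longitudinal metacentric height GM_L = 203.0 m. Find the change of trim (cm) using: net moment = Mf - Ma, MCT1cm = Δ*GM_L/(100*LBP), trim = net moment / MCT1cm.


Formula: net trimming moment = Mf - Ma; MCT1cm = Δ*GM_L/(100*LBP); trim = net moment / MCT1cm
Step 1 — net trimming moment = 1724 - 2168 = -444 t·m
Step 2 — MCT1cm = 36644 * 203.0 / (100 * 180.0) = 413.2629 t·m/cm
Step 3 — trim = -444 / 413.2629 ≈ -1.0744 cm (5 s.f.)

-1.0744 cm


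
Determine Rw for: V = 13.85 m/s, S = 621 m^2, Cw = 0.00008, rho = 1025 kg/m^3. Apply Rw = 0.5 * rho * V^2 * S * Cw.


Formula: Rw = 0.5 * rho * V^2 * S * Cw
Step 1 — V^2 = 13.85^2 = 191.8225
Step 2 — 0.5 * rho * V^2 = 0.5 * 1025 * 191.8225 = 98309.03125
Step 3 — Rw = 98309.03125 * 621 * 0.00008 ≈ 4884.0 N (5 s.f.)

4884.0 N


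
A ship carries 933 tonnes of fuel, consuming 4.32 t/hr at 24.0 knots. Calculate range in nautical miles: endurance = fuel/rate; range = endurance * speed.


Formula: endurance = fuel / rate; range = endurance * speed
Step 1 — endurance = 933 / 4.32 = 215.9722 hours
Step 2 — range = 215.9722 * 24.0 ≈ 5183.3 nautical miles (5 s.f.)

5183.3 NM


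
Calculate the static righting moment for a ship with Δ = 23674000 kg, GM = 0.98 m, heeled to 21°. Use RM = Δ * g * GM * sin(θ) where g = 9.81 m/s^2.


Formula: GZ = GM * sin(theta); RM = disp * g * GZ
Step 1 — GZ = 0.98 * sin(21°) = 0.98 * 0.358368 = 0.351201 m
Step 2 — RM = 23674000 * 9.81 * 0.351201 ≈ 81564000 N·m (5 s.f.)

81564000 N·m


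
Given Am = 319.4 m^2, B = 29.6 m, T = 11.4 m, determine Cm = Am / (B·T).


Formula: Cm = Am / (B * T)
Step 1 — B * T = 29.6 * 11.4 = 337.44 m^2
Step 2 — Cm = 319.4 / 337.44 ≈ 0.94654 (5 s.f.)

0.94654


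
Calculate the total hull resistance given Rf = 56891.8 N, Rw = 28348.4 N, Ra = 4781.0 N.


Formula: Rt = Rf + Rw + Ra
Substituting: Rt = 56891.8 + 28348.4 + 4781.0
Result: Rt = 90021.2 N

90021.2 N


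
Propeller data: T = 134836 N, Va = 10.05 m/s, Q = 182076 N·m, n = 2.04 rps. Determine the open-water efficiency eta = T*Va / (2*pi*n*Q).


Formula: eta = T * Va / (2 * pi * n * Q)
Step 1 — numerator = T * Va = 134836 * 10.05 = 1355101.8
Step 2 — 2 * pi * n = 2 * pi * 2.04 = 12.817698
Step 3 — denominator = 12.817698 * 182076 = 2333795.18
Step 4 — eta = 1355101.8 / 2333795.18 ≈ 0.58064 (5 s.f.)

0.58064


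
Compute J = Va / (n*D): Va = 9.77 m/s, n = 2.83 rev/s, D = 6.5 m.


Formula: J = Va / (n * D)
Step 1 — n * D = 2.83 * 6.5 = 18.395
Step 2 — J = 9.77 / 18.395 ≈ 0.53112 (5 s.f.)

0.53112


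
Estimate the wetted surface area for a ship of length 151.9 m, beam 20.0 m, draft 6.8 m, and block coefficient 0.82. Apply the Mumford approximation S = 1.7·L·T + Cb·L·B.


Formula: S = 1.7*L*T + V/T with V = Cb*L*B*T, i.e. S = L * (1.7*T + Cb*B)
Step 1 — 1.7*T = 1.7 * 6.8 = 11.56 m
Step 2 — Cb*B = 0.82 * 20.0 = 16.4 m
Step 3 — 1.7*T + Cb*B = 11.56 + 16.4 = 27.96 m
Step 4 — S = 151.9 * 27.96 ≈ 4247.1 m^2 (5 s.f.)

4247.1 m^2


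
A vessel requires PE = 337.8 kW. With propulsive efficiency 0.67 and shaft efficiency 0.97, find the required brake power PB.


Formula: PB = PE / (eta_D * eta_S)
Step 1 — combined efficiency = eta_D * eta_S = 0.67 * 0.97 = 0.6499
Step 2 — PB = 337.8 / 0.6499 ≈ 519.77 kW (5 s.f.)

519.77 kW


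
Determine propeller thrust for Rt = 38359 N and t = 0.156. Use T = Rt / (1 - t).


Formula: T = Rt / (1 - t)
Step 1 — (1 - t) = 1 - 0.156 = 0.844
Step 2 — T = 38359 / 0.844 ≈ 45449 N (5 s.f.)

45449 N


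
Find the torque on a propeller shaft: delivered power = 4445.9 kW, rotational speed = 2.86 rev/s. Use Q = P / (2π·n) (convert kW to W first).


Formula: Q = P_W / (2 * pi * n)
Step 1 — P_W = 4445.9 kW * 1000 = 4445900.0 W
Step 2 — 2 * pi * n = 2 * pi * 2.86 = 17.96991
Step 3 — Q = 4445900.0 / 17.96991 ≈ 247410 N·m (5 s.f.)

247410 N·m


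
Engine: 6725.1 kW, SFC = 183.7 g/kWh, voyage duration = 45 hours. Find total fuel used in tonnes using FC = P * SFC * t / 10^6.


Formula: FC (tonnes) = P * SFC * t / 1,000,000
Step 1 — P * SFC * t = 6725.1 * 183.7 * 45 = 55593039.15 g
Step 2 — FC (tonnes) = 55593039.15 / 1,000,000 ≈ 55.593 tonnes (5 s.f.)

55.593 tonnes


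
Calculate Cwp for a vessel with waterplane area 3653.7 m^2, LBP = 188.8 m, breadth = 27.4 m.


Formula: Cwp = Aw / (L * B)
Step 1 — L * B = 188.8 * 27.4 = 5173.12 m^2
Step 2 — Cwp = 3653.7 / 5173.12 ≈ 0.70629 (5 s.f.)

0.70629


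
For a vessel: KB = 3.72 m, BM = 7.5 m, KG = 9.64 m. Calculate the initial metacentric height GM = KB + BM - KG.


Formula: GM = KB + BM - KG
Step 1 — KM = KB + BM = 3.72 + 7.5 = 11.22 m
Step 2 — GM = KM - KG = 11.22 - 9.64 = 1.58 m

1.58 m


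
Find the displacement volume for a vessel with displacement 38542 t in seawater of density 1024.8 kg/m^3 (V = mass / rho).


Formula: V = mass / rho
Step 1 — convert tonnes to kg: 38542 t * 1000 = 38542000 kg
Step 2 — V = 38542000 / 1024.8 ≈ 37609 m^3 (5 s.f.)

37609 m^3


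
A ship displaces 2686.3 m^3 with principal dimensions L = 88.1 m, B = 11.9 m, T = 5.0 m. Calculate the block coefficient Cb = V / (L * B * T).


Formula: Cb = V / (L * B * T)
Step 1 — L * B * T = 88.1 * 11.9 * 5.0 = 5241.95 m^3
Step 2 — Cb = 2686.3 / 5241.95 ≈ 0.51246 (5 s.f.)

0.51246


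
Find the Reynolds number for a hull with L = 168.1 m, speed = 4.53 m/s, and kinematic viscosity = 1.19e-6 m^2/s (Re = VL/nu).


Formula: Re = V * L / nu
Step 1 — V * L = 4.53 * 168.1 = 761.493 m^2/s
Step 2 — Re = 761.493 / 1.19e-6 = 6.40e+08

6.40e+08


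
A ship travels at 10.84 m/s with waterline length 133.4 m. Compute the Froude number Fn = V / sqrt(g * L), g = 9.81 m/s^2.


Formula: Fn = V / sqrt(g * L)
Step 1 — g * L = 9.81 * 133.4 = 1308.654
Step 2 — sqrt(g * L) = sqrt(1308.654) = 36.175323
Step 3 — Fn = 10.84 / 36.175323 ≈ 0.29965 (5 s.f.)

0.29965


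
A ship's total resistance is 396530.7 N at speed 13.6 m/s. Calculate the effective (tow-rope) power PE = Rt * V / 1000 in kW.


Formula: PE = Rt * V / 1000 (kW)
Step 1 — PE (W) = 396530.7 * 13.6 = 5392817.52 W
Step 2 — PE (kW) = 5392817.52 / 1000 ≈ 5392.8 kW (5 s.f.)

5392.8 kW


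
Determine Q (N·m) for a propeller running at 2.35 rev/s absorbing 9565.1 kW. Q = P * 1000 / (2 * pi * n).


Formula: Q = P_W / (2 * pi * n)
Step 1 — P_W = 9565.1 kW * 1000 = 9565100.0 W
Step 2 — 2 * pi * n = 2 * pi * 2.35 = 14.765485
Step 3 — Q = 9565100.0 / 14.765485 ≈ 647800 N·m (5 s.f.)

647800 N·m


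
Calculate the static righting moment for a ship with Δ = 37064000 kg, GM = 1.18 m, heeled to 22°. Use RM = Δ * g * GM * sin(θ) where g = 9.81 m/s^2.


Formula: GZ = GM * sin(theta); RM = disp * g * GZ
Step 1 — GZ = 1.18 * sin(22°) = 1.18 * 0.374607 = 0.442036 m
Step 2 — RM = 37064000 * 9.81 * 0.442036 ≈ 160720000 N·m (5 s.f.)

160720000 N·m


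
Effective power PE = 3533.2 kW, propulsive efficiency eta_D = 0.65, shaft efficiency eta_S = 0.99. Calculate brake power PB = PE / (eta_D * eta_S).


Formula: PB = PE / (eta_D * eta_S)
Step 1 — combined efficiency = eta_D * eta_S = 0.65 * 0.99 = 0.6435
Step 2 — PB = 3533.2 / 0.6435 ≈ 5490.6 kW (5 s.f.)

5490.6 kW


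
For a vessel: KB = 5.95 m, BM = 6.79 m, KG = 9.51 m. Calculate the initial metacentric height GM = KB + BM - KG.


Formula: GM = KB + BM - KG
Step 1 — KM = KB + BM = 5.95 + 6.79 = 12.74 m
Step 2 — GM = KM - KG = 12.74 - 9.51 = 3.23 m

3.23 m


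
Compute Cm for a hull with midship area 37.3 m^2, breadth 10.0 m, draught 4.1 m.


Formula: Cm = Am / (B * T)
Step 1 — B * T = 10.0 * 4.1 = 41.0 m^2
Step 2 — Cm = 37.3 / 41.0 ≈ 0.90976 (5 s.f.)

0.90976


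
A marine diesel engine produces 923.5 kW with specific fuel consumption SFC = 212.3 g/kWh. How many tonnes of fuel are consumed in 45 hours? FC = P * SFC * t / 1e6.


Formula: FC (tonnes) = P * SFC * t / 1,000,000
Step 1 — P * SFC * t = 923.5 * 212.3 * 45 = 8822657.25 g
Step 2 — FC (tonnes) = 8822657.25 / 1,000,000 ≈ 8.8227 tonnes (5 s.f.)

8.8227 tonnes


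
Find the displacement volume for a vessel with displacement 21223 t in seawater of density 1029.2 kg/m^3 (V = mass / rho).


Formula: V = mass / rho
Step 1 — convert tonnes to kg: 21223 t * 1000 = 21223000 kg
Step 2 — V = 21223000 / 1029.2 ≈ 20621 m^3 (5 s.f.)

20621 m^3


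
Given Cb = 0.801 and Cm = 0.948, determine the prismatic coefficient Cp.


Formula: Cp = Cb / Cm
Substituting: Cp = 0.801 / 0.948
Result: Cp ≈ 0.84494 (5 s.f.)

0.84494


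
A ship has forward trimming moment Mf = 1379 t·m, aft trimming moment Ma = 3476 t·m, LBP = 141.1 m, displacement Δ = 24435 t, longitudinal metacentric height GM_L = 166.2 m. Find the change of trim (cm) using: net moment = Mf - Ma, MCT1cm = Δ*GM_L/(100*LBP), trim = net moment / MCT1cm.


Formula: net trimming moment = Mf - Ma; MCT1cm = Δ*GM_L/(100*LBP); trim = net moment / MCT1cm
Step 1 — net trimming moment = 1379 - 3476 = -2097 t·m
Step 2 — MCT1cm = 24435 * 166.2 / (100 * 141.1) = 287.8169 t·m/cm
Step 3 — trim = -2097 / 287.8169 ≈ -7.2859 cm (5 s.f.)

-7.2859 cm


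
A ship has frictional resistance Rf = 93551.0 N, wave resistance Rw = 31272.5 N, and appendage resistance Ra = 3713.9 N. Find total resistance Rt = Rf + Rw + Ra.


Formula: Rt = Rf + Rw + Ra
Substituting: Rt = 93551.0 + 31272.5 + 3713.9
Result: Rt = 128537.4 N

128537.4 N


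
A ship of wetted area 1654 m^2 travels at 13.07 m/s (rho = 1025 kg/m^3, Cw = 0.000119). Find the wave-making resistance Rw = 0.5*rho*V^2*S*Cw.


Formula: Rw = 0.5 * rho * V^2 * S * Cw
Step 1 — V^2 = 13.07^2 = 170.8249
Step 2 — 0.5 * rho * V^2 = 0.5 * 1025 * 170.8249 = 87547.76125
Step 3 — Rw = 87547.76125 * 1654 * 0.000119 ≈ 17232 N (5 s.f.)

17232 N


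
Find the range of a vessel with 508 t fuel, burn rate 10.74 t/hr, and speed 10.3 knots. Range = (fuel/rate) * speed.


Formula: endurance = fuel / rate; range = endurance * speed
Step 1 — endurance = 508 / 10.74 = 47.2998 hours
Step 2 — range = 47.2998 * 10.3 ≈ 487.19 nautical miles (5 s.f.)

487.19 NM


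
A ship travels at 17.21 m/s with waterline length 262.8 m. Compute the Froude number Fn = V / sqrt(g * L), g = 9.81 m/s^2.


Formula: Fn = V / sqrt(g * L)
Step 1 — g * L = 9.81 * 262.8 = 2578.068
Step 2 — sqrt(g * L) = sqrt(2578.068) = 50.774679
Step 3 — Fn = 17.21 / 50.774679 ≈ 0.33895 (5 s.f.)

0.33895


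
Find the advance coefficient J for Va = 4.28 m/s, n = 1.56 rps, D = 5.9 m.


Formula: J = Va / (n * D)
Step 1 — n * D = 1.56 * 5.9 = 9.204
Step 2 — J = 4.28 / 9.204 ≈ 0.46502 (5 s.f.)

0.46502


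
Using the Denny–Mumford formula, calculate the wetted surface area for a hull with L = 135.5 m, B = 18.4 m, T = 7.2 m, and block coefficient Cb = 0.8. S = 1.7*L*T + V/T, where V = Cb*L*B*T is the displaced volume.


Formula: S = 1.7*L*T + V/T with V = Cb*L*B*T, i.e. S = L * (1.7*T + Cb*B)
Step 1 — 1.7*T = 1.7 * 7.2 = 12.24 m
Step 2 — Cb*B = 0.8 * 18.4 = 14.72 m
Step 3 — 1.7*T + Cb*B = 12.24 + 14.72 = 26.96 m
Step 4 — S = 135.5 * 26.96 ≈ 3653.1 m^2 (5 s.f.)

3653.1 m^2


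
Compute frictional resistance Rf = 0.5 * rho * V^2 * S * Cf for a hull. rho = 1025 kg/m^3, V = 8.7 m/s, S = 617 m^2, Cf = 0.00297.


Formula: Rf = 0.5 * rho * V^2 * S * Cf
Step 1 — V^2 = 8.7^2 = 75.69
Step 2 — 0.5 * rho * V^2 = 0.5 * 1025 * 75.69 = 38791.125
Step 3 — Rf = 38791.125 * 617 * 0.00297 ≈ 71084 N (5 s.f.)

71084 N


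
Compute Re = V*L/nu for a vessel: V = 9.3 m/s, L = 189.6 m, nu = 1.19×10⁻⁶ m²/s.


Formula: Re = V * L / nu
Step 1 — V * L = 9.3 * 189.6 = 1763.28 m^2/s
Step 2 — Re = 1763.28 / 1.19e-6 = 1.48e+09

1.48e+09


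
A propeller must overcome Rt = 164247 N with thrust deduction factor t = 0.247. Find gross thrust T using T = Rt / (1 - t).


Formula: T = Rt / (1 - t)
Step 1 — (1 - t) = 1 - 0.247 = 0.753
Step 2 — T = 164247 / 0.753 ≈ 218120 N (5 s.f.)

218120 N


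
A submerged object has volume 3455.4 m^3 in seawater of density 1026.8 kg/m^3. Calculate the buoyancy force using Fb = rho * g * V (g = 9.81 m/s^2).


Formula: Fb = rho * g * V
Substituting: Fb = 1026.8 * 9.81 * 3455.4
Intermediate: 1026.8 * 9.81 = 10072.908
Result: Fb = 10072.908 * 3455.4 ≈ 34806000 N (5 s.f.)

34806000 N


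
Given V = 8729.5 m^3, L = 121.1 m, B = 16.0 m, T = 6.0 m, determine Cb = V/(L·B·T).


Formula: Cb = V / (L * B * T)
Step 1 — L * B * T = 121.1 * 16.0 * 6.0 = 11625.6 m^3
Step 2 — Cb = 8729.5 / 11625.6 ≈ 0.75089 (5 s.f.)

0.75089


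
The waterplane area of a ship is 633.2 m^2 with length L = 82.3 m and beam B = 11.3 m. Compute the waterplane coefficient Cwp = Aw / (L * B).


Formula: Cwp = Aw / (L * B)
Step 1 — L * B = 82.3 * 11.3 = 929.99 m^2
Step 2 — Cwp = 633.2 / 929.99 ≈ 0.68087 (5 s.f.)

0.68087


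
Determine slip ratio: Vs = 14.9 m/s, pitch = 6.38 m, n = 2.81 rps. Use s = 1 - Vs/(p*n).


Formula: s = 1 - Vs / (p * n)
Step 1 — p * n = 6.38 * 2.81 = 17.9278
Step 2 — Vs / (p*n) = 14.9 / 17.9278 = 0.831111 (6 d.p.)
Step 3 — s = 1 - 0.831111 = 0.168889

0.168889


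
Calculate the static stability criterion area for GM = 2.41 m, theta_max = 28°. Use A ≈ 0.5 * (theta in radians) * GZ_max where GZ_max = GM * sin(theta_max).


Formula: GZ_max = GM * sin(theta); Area = 0.5 * theta_rad * GZ_max
Step 1 — GZ_max = 2.41 * sin(28°) = 2.41 * 0.469472 = 1.131428 m
Step 2 — theta_rad = 28 * pi/180 = 0.488692 rad
Step 3 — Area = 0.5 * 0.488692 * 1.131428 ≈ 0.27646 m·rad (5 s.f.)

0.27646 m·rad


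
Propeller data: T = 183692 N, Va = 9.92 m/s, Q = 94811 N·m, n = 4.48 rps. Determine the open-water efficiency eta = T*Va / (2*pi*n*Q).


Formula: eta = T * Va / (2 * pi * n * Q)
Step 1 — numerator = T * Va = 183692 * 9.92 = 1822224.64
Step 2 — 2 * pi * n = 2 * pi * 4.48 = 28.14867
Step 3 — denominator = 28.14867 * 94811 = 2668803.55
Step 4 — eta = 1822224.64 / 2668803.55 ≈ 0.68279 (5 s.f.)

0.68279


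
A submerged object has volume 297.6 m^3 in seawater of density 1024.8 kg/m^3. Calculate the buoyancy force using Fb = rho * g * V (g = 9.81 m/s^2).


Formula: Fb = rho * g * V
Substituting: Fb = 1024.8 * 9.81 * 297.6
Intermediate: 1024.8 * 9.81 = 10053.288
Result: Fb = 10053.288 * 297.6 ≈ 2991900 N (5 s.f.)

2991900 N


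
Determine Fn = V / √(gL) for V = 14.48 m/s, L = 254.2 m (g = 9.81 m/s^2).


Formula: Fn = V / sqrt(g * L)
Step 1 — g * L = 9.81 * 254.2 = 2493.702
Step 2 — sqrt(g * L) = sqrt(2493.702) = 49.93698
Step 3 — Fn = 14.48 / 49.93698 ≈ 0.28997 (5 s.f.)

0.28997


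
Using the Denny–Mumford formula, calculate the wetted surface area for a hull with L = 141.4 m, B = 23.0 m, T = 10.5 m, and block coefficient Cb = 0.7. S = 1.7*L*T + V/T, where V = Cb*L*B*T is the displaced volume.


Formula: S = 1.7*L*T + V/T with V = Cb*L*B*T, i.e. S = L * (1.7*T + Cb*B)
Step 1 — 1.7*T = 1.7 * 10.5 = 17.85 m
Step 2 — Cb*B = 0.7 * 23.0 = 16.1 m
Step 3 — 1.7*T + Cb*B = 17.85 + 16.1 = 33.95 m
Step 4 — S = 141.4 * 33.95 ≈ 4800.5 m^2 (5 s.f.)

4800.5 m^2


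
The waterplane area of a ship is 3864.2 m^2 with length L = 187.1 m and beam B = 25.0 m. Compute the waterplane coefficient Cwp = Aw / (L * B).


Formula: Cwp = Aw / (L * B)
Step 1 — L * B = 187.1 * 25.0 = 4677.5 m^2
Step 2 — Cwp = 3864.2 / 4677.5 ≈ 0.82613 (5 s.f.)

0.82613


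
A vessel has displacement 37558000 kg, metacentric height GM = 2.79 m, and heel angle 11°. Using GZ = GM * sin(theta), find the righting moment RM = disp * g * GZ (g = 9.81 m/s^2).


Formula: GZ = GM * sin(theta); RM = disp * g * GZ
Step 1 — GZ = 2.79 * sin(11°) = 2.79 * 0.190809 = 0.532357 m
Step 2 — RM = 37558000 * 9.81 * 0.532357 ≈ 196140000 N·m (5 s.f.)

196140000 N·m


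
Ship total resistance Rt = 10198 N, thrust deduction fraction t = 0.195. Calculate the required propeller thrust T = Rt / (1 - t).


Formula: T = Rt / (1 - t)
Step 1 — (1 - t) = 1 - 0.195 = 0.805
Step 2 — T = 10198 / 0.805 ≈ 12668 N (5 s.f.)

12668 N


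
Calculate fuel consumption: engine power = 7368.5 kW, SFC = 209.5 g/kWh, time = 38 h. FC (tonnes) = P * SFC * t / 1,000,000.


Formula: FC (tonnes) = P * SFC * t / 1,000,000
Step 1 — P * SFC * t = 7368.5 * 209.5 * 38 = 58660628.5 g
Step 2 — FC (tonnes) = 58660628.5 / 1,000,000 ≈ 58.661 tonnes (5 s.f.)

58.661 tonnes


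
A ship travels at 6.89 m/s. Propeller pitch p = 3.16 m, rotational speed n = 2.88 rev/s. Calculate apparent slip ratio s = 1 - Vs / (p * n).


Formula: s = 1 - Vs / (p * n)
Step 1 — p * n = 3.16 * 2.88 = 9.1008
Step 2 — Vs / (p*n) = 6.89 / 9.1008 = 0.757076 (6 d.p.)
Step 3 — s = 1 - 0.757076 = 0.242924

0.242924


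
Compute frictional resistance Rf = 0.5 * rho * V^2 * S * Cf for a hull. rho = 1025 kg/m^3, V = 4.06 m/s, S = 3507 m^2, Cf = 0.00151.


Formula: Rf = 0.5 * rho * V^2 * S * Cf
Step 1 — V^2 = 4.06^2 = 16.4836
Step 2 — 0.5 * rho * V^2 = 0.5 * 1025 * 16.4836 = 8447.845
Step 3 — Rf = 8447.845 * 3507 * 0.00151 ≈ 44736 N (5 s.f.)

44736 N


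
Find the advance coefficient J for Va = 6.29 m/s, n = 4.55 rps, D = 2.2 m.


Formula: J = Va / (n * D)
Step 1 — n * D = 4.55 * 2.2 = 10.01
Step 2 — J = 6.29 / 10.01 ≈ 0.62837 (5 s.f.)

0.62837


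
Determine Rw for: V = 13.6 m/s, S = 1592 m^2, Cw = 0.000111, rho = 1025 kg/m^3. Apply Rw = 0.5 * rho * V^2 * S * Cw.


Formula: Rw = 0.5 * rho * V^2 * S * Cw
Step 1 — V^2 = 13.6^2 = 184.96
Step 2 — 0.5 * rho * V^2 = 0.5 * 1025 * 184.96 = 94792.0
Step 3 — Rw = 94792.0 * 1592 * 0.000111 ≈ 16751 N (5 s.f.)

16751 N


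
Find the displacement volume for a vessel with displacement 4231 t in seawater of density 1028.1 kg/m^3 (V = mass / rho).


Formula: V = mass / rho
Step 1 — convert tonnes to kg: 4231 t * 1000 = 4231000 kg
Step 2 — V = 4231000 / 1028.1 ≈ 4115.4 m^3 (5 s.f.)

4115.4 m^3


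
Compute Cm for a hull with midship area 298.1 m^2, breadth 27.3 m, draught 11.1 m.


Formula: Cm = Am / (B * T)
Step 1 — B * T = 27.3 * 11.1 = 303.03 m^2
Step 2 — Cm = 298.1 / 303.03 ≈ 0.98373 (5 s.f.)

0.98373


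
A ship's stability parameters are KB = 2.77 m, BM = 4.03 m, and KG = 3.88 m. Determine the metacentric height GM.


Formula: GM = KB + BM - KG
Step 1 — KM = KB + BM = 2.77 + 4.03 = 6.8 m
Step 2 — GM = KM - KG = 6.8 - 3.88 = 2.92 m

2.92 m


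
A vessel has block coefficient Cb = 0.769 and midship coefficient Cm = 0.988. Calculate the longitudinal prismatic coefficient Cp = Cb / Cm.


Formula: Cp = Cb / Cm
Substituting: Cp = 0.769 / 0.988
Result: Cp ≈ 0.77834 (5 s.f.)

0.77834


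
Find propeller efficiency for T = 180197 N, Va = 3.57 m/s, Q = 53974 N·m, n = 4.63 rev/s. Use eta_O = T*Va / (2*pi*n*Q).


Formula: eta = T * Va / (2 * pi * n * Q)
Step 1 — numerator = T * Va = 180197 * 3.57 = 643303.29
Step 2 — 2 * pi * n = 2 * pi * 4.63 = 29.091148
Step 3 — denominator = 29.091148 * 53974 = 1570165.62
Step 4 — eta = 643303.29 / 1570165.62 ≈ 0.40970 (5 s.f.)

0.40970


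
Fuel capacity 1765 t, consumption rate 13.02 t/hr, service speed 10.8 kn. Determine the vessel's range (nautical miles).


Formula: endurance = fuel / rate; range = endurance * speed
Step 1 — endurance = 1765 / 13.02 = 135.5607 hours
Step 2 — range = 135.5607 * 10.8 ≈ 1464.1 nautical miles (5 s.f.)

1464.1 NM


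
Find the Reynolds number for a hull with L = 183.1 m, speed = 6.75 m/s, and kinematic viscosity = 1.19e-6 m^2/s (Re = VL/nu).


Formula: Re = V * L / nu
Step 1 — V * L = 6.75 * 183.1 = 1235.925 m^2/s
Step 2 — Re = 1235.925 / 1.19e-6 = 1.04e+09

1.04e+09


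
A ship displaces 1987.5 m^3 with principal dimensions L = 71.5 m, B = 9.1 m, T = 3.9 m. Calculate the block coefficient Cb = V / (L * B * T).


Formula: Cb = V / (L * B * T)
Step 1 — L * B * T = 71.5 * 9.1 * 3.9 = 2537.535 m^3
Step 2 — Cb = 1987.5 / 2537.535 ≈ 0.78324 (5 s.f.)

0.78324


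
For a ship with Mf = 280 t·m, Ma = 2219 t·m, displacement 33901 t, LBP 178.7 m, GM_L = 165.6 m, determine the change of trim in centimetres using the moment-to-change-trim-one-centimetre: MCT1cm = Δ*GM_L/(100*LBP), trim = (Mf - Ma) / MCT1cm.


Formula: net trimming moment = Mf - Ma; MCT1cm = Δ*GM_L/(100*LBP); trim = net moment / MCT1cm
Step 1 — net trimming moment = 280 - 2219 = -1939 t·m
Step 2 — MCT1cm = 33901 * 165.6 / (100 * 178.7) = 314.1581 t·m/cm
Step 3 — trim = -1939 / 314.1581 ≈ -6.1721 cm (5 s.f.)

-6.1721 cm


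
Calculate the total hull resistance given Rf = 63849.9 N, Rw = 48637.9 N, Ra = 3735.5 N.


Formula: Rt = Rf + Rw + Ra
Substituting: Rt = 63849.9 + 48637.9 + 3735.5
Result: Rt = 116223.3 N

116223.3 N


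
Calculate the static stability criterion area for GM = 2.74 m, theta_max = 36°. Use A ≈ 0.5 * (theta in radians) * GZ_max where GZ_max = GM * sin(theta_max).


Formula: GZ_max = GM * sin(theta); Area = 0.5 * theta_rad * GZ_max
Step 1 — GZ_max = 2.74 * sin(36°) = 2.74 * 0.587785 = 1.610531 m
Step 2 — theta_rad = 36 * pi/180 = 0.628319 rad
Step 3 — Area = 0.5 * 0.628319 * 1.610531 ≈ 0.50596 m·rad (5 s.f.)

0.50596 m·rad


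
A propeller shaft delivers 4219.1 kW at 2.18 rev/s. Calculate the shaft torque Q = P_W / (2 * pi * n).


Formula: Q = P_W / (2 * pi * n)
Step 1 — P_W = 4219.1 kW * 1000 = 4219100.0 W
Step 2 — 2 * pi * n = 2 * pi * 2.18 = 13.697344
Step 3 — Q = 4219100.0 / 13.697344 ≈ 308020 N·m (5 s.f.)

308020 N·m


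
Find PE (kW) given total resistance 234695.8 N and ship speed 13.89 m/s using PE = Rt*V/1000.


Formula: PE = Rt * V / 1000 (kW)
Step 1 — PE (W) = 234695.8 * 13.89 = 3259924.662 W
Step 2 — PE (kW) = 3259924.662 / 1000 ≈ 3259.9 kW (5 s.f.)

3259.9 kW


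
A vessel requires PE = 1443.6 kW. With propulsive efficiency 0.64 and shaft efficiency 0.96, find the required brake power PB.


Formula: PB = PE / (eta_D * eta_S)
Step 1 — combined efficiency = eta_D * eta_S = 0.64 * 0.96 = 0.6144
Step 2 — PB = 1443.6 / 0.6144 ≈ 2349.6 kW (5 s.f.)

2349.6 kW


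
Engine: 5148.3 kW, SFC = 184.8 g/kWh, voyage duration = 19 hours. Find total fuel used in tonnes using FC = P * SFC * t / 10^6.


Formula: FC (tonnes) = P * SFC * t / 1,000,000
Step 1 — P * SFC * t = 5148.3 * 184.8 * 19 = 18076710.96 g
Step 2 — FC (tonnes) = 18076710.96 / 1,000,000 ≈ 18.077 tonnes (5 s.f.)

18.077 tonnes


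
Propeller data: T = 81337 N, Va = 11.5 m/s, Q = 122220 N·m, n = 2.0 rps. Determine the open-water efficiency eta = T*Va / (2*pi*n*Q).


Formula: eta = T * Va / (2 * pi * n * Q)
Step 1 — numerator = T * Va = 81337 * 11.5 = 935375.5
Step 2 — 2 * pi * n = 2 * pi * 2.0 = 12.566371
Step 3 — denominator = 12.566371 * 122220 = 1535861.86
Step 4 — eta = 935375.5 / 1535861.86 ≈ 0.60902 (5 s.f.)

0.60902


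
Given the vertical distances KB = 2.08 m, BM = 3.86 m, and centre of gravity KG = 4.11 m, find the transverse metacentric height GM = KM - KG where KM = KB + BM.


Formula: GM = KB + BM - KG
Step 1 — KM = KB + BM = 2.08 + 3.86 = 5.94 m
Step 2 — GM = KM - KG = 5.94 - 4.11 = 1.83 m

1.83 m


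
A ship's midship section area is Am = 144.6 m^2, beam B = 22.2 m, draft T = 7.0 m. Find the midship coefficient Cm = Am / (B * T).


Formula: Cm = Am / (B * T)
Step 1 — B * T = 22.2 * 7.0 = 155.4 m^2
Step 2 — Cm = 144.6 / 155.4 ≈ 0.93050 (5 s.f.)

0.93050
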